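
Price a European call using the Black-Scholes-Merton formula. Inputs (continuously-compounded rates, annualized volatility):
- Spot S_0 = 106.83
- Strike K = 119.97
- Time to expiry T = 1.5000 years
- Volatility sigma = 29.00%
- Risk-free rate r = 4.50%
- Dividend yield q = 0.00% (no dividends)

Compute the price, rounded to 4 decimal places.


Answer: Price = 12.9197

Derivation:
d1 = (ln(S/K) + (r - q + 0.5*sigma^2) * T) / (sigma * sqrt(T)) = 0.04102775
d2 = d1 - sigma * sqrt(T) = -0.31414826
exp(-rT) = 0.93472772; exp(-qT) = 1.00000000
C = S_0 * exp(-qT) * N(d1) - K * exp(-rT) * N(d2)
N(d1) = 0.51636312; N(d2) = 0.37670422
C = 106.8300 * 1.00000000 * 0.51636312 - 119.9700 * 0.93472772 * 0.37670422 = 12.9197


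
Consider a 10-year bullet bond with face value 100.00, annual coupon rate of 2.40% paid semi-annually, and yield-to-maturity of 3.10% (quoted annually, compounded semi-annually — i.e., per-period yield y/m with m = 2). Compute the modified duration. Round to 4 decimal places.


Coupon per period c = face * coupon_rate / m = 1.200000
Periods per year m = 2; per-period yield y/m = 0.015500
Number of cashflows N = 20
Cashflows (t years, CF_t, discount factor 1/(1+y/m)^(m*t), PV):
  t = 0.5000: CF_t = 1.200000, DF = 0.984737, PV = 1.181684
  t = 1.0000: CF_t = 1.200000, DF = 0.969706, PV = 1.163647
  t = 1.5000: CF_t = 1.200000, DF = 0.954905, PV = 1.145886
  t = 2.0000: CF_t = 1.200000, DF = 0.940330, PV = 1.128396
  t = 2.5000: CF_t = 1.200000, DF = 0.925977, PV = 1.111173
  t = 3.0000: CF_t = 1.200000, DF = 0.911844, PV = 1.094213
  t = 3.5000: CF_t = 1.200000, DF = 0.897926, PV = 1.077511
  t = 4.0000: CF_t = 1.200000, DF = 0.884220, PV = 1.061065
  t = 4.5000: CF_t = 1.200000, DF = 0.870724, PV = 1.044869
  t = 5.0000: CF_t = 1.200000, DF = 0.857434, PV = 1.028921
  t = 5.5000: CF_t = 1.200000, DF = 0.844347, PV = 1.013216
  t = 6.0000: CF_t = 1.200000, DF = 0.831459, PV = 0.997751
  t = 6.5000: CF_t = 1.200000, DF = 0.818768, PV = 0.982522
  t = 7.0000: CF_t = 1.200000, DF = 0.806271, PV = 0.967525
  t = 7.5000: CF_t = 1.200000, DF = 0.793964, PV = 0.952757
  t = 8.0000: CF_t = 1.200000, DF = 0.781846, PV = 0.938215
  t = 8.5000: CF_t = 1.200000, DF = 0.769912, PV = 0.923895
  t = 9.0000: CF_t = 1.200000, DF = 0.758161, PV = 0.909793
  t = 9.5000: CF_t = 1.200000, DF = 0.746589, PV = 0.895906
  t = 10.0000: CF_t = 101.200000, DF = 0.735193, PV = 74.401546
Price P = sum_t PV_t = 94.020490
First compute Macaulay numerator sum_t t * PV_t:
  t * PV_t at t = 0.5000: 0.590842
  t * PV_t at t = 1.0000: 1.163647
  t * PV_t at t = 1.5000: 1.718829
  t * PV_t at t = 2.0000: 2.256792
  t * PV_t at t = 2.5000: 2.777932
  t * PV_t at t = 3.0000: 3.282638
  t * PV_t at t = 3.5000: 3.771289
  t * PV_t at t = 4.0000: 4.244258
  t * PV_t at t = 4.5000: 4.701911
  t * PV_t at t = 5.0000: 5.144604
  t * PV_t at t = 5.5000: 5.572688
  t * PV_t at t = 6.0000: 5.986505
  t * PV_t at t = 6.5000: 6.386392
  t * PV_t at t = 7.0000: 6.772676
  t * PV_t at t = 7.5000: 7.145680
  t * PV_t at t = 8.0000: 7.505721
  t * PV_t at t = 8.5000: 7.853105
  t * PV_t at t = 9.0000: 8.188136
  t * PV_t at t = 9.5000: 8.511110
  t * PV_t at t = 10.0000: 744.015456
Macaulay duration D = 837.590212 / 94.020490 = 8.908592
Modified duration = D / (1 + y/m) = 8.908592 / (1 + 0.015500) = 8.772617

Answer: Modified duration = 8.7726


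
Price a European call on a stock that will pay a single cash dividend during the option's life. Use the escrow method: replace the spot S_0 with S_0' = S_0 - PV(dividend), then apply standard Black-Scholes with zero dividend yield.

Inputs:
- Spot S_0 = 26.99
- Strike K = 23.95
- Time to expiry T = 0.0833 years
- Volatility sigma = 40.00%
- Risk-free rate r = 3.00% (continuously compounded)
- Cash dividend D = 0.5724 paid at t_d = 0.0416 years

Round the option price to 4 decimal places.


Answer: Price = 2.8347

Derivation:
PV(D) = D * exp(-r * t_d) = 0.5724 * 0.99875278 = 0.57168609
S_0' = S_0 - PV(D) = 26.9900 - 0.57168609 = 26.41831391
d1 = (ln(S_0'/K) + (r + sigma^2/2)*T) / (sigma*sqrt(T)) = 0.92901673
d2 = d1 - sigma*sqrt(T) = 0.81356977
exp(-rT) = 0.99750412
N(d1) = 0.82355979; N(d2) = 0.79205427
C = S_0' * N(d1) - K * exp(-rT) * N(d2) = 26.41831391 * 0.82355979 - 23.9500 * 0.99750412 * 0.79205427 = 2.8347


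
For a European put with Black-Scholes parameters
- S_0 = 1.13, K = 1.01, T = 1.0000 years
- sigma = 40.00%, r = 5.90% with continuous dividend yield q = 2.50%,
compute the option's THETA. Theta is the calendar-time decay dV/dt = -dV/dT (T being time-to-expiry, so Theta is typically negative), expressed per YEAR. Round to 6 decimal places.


Answer: Theta = -0.058417

Derivation:
d1 = 0.5656682547; d2 = 0.1656682547
phi(d1) = 0.3399594884; exp(-qT) = 0.9753099120; exp(-rT) = 0.9427067692
Theta = -S*exp(-qT)*phi(d1)*sigma/(2*sqrt(T)) + r*K*exp(-rT)*N(-d2) - q*S*exp(-qT)*N(-d1)
N(-d1) = 0.2858096596; N(-d2) = 0.4342090149; sqrt(T) = 1.0000000000
Term 1 = -1.1300 * 0.9753099120 * 0.3399594884 * 0.4000 / (2 * 1.0000000000) = -0.0749338841
Term 2 = 0.0590 * 1.0100 * 0.9427067692 * 0.4342090149 = 0.0243920806
Term 3 = -0.0250 * 1.1300 * 0.9753099120 * 0.2858096596 = -0.0078747721
Theta = -0.0749338841 + (0.0243920806) + (-0.0078747721) = -0.058417


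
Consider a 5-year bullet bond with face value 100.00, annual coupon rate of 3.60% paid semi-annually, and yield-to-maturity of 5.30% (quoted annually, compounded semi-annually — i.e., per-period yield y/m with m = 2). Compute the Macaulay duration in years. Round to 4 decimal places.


Answer: Macaulay duration = 4.6021 years

Derivation:
Coupon per period c = face * coupon_rate / m = 1.800000
Periods per year m = 2; per-period yield y/m = 0.026500
Number of cashflows N = 10
Cashflows (t years, CF_t, discount factor 1/(1+y/m)^(m*t), PV):
  t = 0.5000: CF_t = 1.800000, DF = 0.974184, PV = 1.753531
  t = 1.0000: CF_t = 1.800000, DF = 0.949035, PV = 1.708262
  t = 1.5000: CF_t = 1.800000, DF = 0.924535, PV = 1.664162
  t = 2.0000: CF_t = 1.800000, DF = 0.900667, PV = 1.621200
  t = 2.5000: CF_t = 1.800000, DF = 0.877415, PV = 1.579348
  t = 3.0000: CF_t = 1.800000, DF = 0.854764, PV = 1.538575
  t = 3.5000: CF_t = 1.800000, DF = 0.832698, PV = 1.498856
  t = 4.0000: CF_t = 1.800000, DF = 0.811201, PV = 1.460161
  t = 4.5000: CF_t = 1.800000, DF = 0.790259, PV = 1.422466
  t = 5.0000: CF_t = 101.800000, DF = 0.769858, PV = 78.371515
Price P = sum_t PV_t = 92.618077
Macaulay numerator sum_t t * PV_t:
  t * PV_t at t = 0.5000: 0.876766
  t * PV_t at t = 1.0000: 1.708262
  t * PV_t at t = 1.5000: 2.496243
  t * PV_t at t = 2.0000: 3.242401
  t * PV_t at t = 2.5000: 3.948369
  t * PV_t at t = 3.0000: 4.615726
  t * PV_t at t = 3.5000: 5.245995
  t * PV_t at t = 4.0000: 5.840646
  t * PV_t at t = 4.5000: 6.401097
  t * PV_t at t = 5.0000: 391.857574
Macaulay duration D = (sum_t t * PV_t) / P = 426.233079 / 92.618077 = 4.602051


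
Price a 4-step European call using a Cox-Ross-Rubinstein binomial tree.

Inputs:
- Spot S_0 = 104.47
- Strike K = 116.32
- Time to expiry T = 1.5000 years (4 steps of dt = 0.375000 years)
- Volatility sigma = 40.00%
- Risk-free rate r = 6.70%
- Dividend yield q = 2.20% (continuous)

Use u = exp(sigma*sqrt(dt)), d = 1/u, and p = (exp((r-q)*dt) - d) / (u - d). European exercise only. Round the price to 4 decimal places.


Answer: Price = V(0,0) = 18.3164

Derivation:
dt = T/N = 0.375000
u = exp(sigma*sqrt(dt)) = 1.277556; d = 1/u = 0.782744
p = (exp((r-q)*dt) - d) / (u - d) = 0.473460
Discount per step: exp(-r*dt) = 0.975188
Stock lattice S(k, i) with i counting down-moves:
  k=0: S(0,0) = 104.4700
  k=1: S(1,0) = 133.4663; S(1,1) = 81.7733
  k=2: S(2,0) = 170.5107; S(2,1) = 104.4700; S(2,2) = 64.0076
  k=3: S(3,0) = 217.8370; S(3,1) = 133.4663; S(3,2) = 81.7733; S(3,3) = 50.1016
  k=4: S(4,0) = 278.2989; S(4,1) = 170.5107; S(4,2) = 104.4700; S(4,3) = 64.0076; S(4,4) = 39.2168
Terminal payoffs V(N, i) = max(S_T - K, 0):
  V(4,0) = 161.978936; V(4,1) = 54.190674; V(4,2) = 0.000000; V(4,3) = 0.000000; V(4,4) = 0.000000
Backward induction: V(k, i) = exp(-r*dt) * [p * V(k+1, i) + (1-p) * V(k+1, i+1)].
  V(3,0) = exp(-r*dt) * [p*161.978936 + (1-p)*54.190674] = 102.613325
  V(3,1) = exp(-r*dt) * [p*54.190674 + (1-p)*0.000000] = 25.020532
  V(3,2) = exp(-r*dt) * [p*0.000000 + (1-p)*0.000000] = 0.000000
  V(3,3) = exp(-r*dt) * [p*0.000000 + (1-p)*0.000000] = 0.000000
  V(2,0) = exp(-r*dt) * [p*102.613325 + (1-p)*25.020532] = 60.225315
  V(2,1) = exp(-r*dt) * [p*25.020532 + (1-p)*0.000000] = 11.552302
  V(2,2) = exp(-r*dt) * [p*0.000000 + (1-p)*0.000000] = 0.000000
  V(1,0) = exp(-r*dt) * [p*60.225315 + (1-p)*11.552302] = 33.738623
  V(1,1) = exp(-r*dt) * [p*11.552302 + (1-p)*0.000000] = 5.333847
  V(0,0) = exp(-r*dt) * [p*33.738623 + (1-p)*5.333847] = 18.316355


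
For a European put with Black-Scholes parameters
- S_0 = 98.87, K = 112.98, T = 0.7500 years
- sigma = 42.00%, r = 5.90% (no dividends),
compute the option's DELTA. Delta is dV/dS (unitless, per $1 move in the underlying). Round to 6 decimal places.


d1 = -0.0632472263; d2 = -0.4269778959
phi(d1) = 0.3981451511; exp(-qT) = 1.0000000000; exp(-rT) = 0.9567147489
N(-d1) = 0.5252151806
Delta = -exp(-qT) * N(-d1) = -1.0000000000 * 0.5252151806 = -0.525215

Answer: Delta = -0.525215


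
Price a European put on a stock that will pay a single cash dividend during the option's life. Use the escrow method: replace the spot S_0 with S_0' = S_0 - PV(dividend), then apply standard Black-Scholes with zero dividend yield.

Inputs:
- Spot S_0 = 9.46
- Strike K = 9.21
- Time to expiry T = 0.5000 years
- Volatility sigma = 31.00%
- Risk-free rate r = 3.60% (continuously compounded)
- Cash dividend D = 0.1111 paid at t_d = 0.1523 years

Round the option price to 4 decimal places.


PV(D) = D * exp(-r * t_d) = 0.1111 * 0.99453220 = 0.11049253
S_0' = S_0 - PV(D) = 9.4600 - 0.11049253 = 9.34950747
d1 = (ln(S_0'/K) + (r + sigma^2/2)*T) / (sigma*sqrt(T)) = 0.26030113
d2 = d1 - sigma*sqrt(T) = 0.04109803
exp(-rT) = 0.98216103
N(-d1) = 0.39731575; N(-d2) = 0.48360887
P = K * exp(-rT) * N(-d2) - S_0' * N(-d1) = 9.2100 * 0.98216103 * 0.48360887 - 9.34950747 * 0.39731575 = 0.6599

Answer: Price = 0.6599


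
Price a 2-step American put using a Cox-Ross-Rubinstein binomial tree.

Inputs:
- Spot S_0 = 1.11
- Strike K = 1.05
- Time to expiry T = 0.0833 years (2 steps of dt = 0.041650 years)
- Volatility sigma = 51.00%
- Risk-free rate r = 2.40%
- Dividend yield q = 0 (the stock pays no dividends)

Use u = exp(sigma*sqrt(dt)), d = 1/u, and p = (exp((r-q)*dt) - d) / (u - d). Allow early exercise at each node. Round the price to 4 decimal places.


dt = T/N = 0.041650
u = exp(sigma*sqrt(dt)) = 1.109692; d = 1/u = 0.901151
p = (exp((r-q)*dt) - d) / (u - d) = 0.478799
Discount per step: exp(-r*dt) = 0.999001
Stock lattice S(k, i) with i counting down-moves:
  k=0: S(0,0) = 1.1100
  k=1: S(1,0) = 1.2318; S(1,1) = 1.0003
  k=2: S(2,0) = 1.3669; S(2,1) = 1.1100; S(2,2) = 0.9014
Terminal payoffs V(N, i) = max(K - S_T, 0):
  V(2,0) = 0.000000; V(2,1) = 0.000000; V(2,2) = 0.148599
Backward induction: V(k, i) = exp(-r*dt) * [p * V(k+1, i) + (1-p) * V(k+1, i+1)]; then take max(V_cont, immediate exercise) for American.
  V(1,0) = exp(-r*dt) * [p*0.000000 + (1-p)*0.000000] = 0.000000; exercise = 0.000000; V(1,0) = max -> 0.000000
  V(1,1) = exp(-r*dt) * [p*0.000000 + (1-p)*0.148599] = 0.077373; exercise = 0.049722; V(1,1) = max -> 0.077373
  V(0,0) = exp(-r*dt) * [p*0.000000 + (1-p)*0.077373] = 0.040286; exercise = 0.000000; V(0,0) = max -> 0.040286

Answer: Price = V(0,0) = 0.0403


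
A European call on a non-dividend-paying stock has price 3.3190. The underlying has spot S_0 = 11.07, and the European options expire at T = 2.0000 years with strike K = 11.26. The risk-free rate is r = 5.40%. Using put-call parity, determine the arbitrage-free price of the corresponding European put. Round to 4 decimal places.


Put-call parity: C - P = S_0 * exp(-qT) - K * exp(-rT).
S_0 * exp(-qT) = 11.0700 * 1.00000000 = 11.07000000
K * exp(-rT) = 11.2600 * 0.89762760 = 10.10728674
P = C - S*exp(-qT) + K*exp(-rT)
P = 3.3190 - 11.07000000 + 10.10728674 = 2.3563

Answer: Put price = 2.3563


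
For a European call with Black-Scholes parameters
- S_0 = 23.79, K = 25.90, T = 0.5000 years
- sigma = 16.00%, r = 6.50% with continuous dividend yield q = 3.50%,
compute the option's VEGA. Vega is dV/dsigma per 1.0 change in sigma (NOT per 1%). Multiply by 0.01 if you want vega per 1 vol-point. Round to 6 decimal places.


d1 = -0.5619522935; d2 = -0.6750893785
phi(d1) = 0.3406724831; exp(-qT) = 0.9826522357; exp(-rT) = 0.9680224498
Vega = S * exp(-qT) * phi(d1) * sqrt(T) = 23.7900 * 0.9826522357 * 0.3406724831 * 0.7071067812 = 5.631400

Answer: Vega = 5.631400


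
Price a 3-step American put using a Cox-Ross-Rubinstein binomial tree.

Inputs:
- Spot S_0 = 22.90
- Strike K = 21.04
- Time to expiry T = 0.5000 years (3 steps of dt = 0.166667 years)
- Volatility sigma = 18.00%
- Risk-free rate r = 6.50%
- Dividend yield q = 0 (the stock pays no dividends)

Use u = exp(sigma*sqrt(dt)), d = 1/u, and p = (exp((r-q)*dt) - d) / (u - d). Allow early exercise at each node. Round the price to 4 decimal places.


dt = T/N = 0.166667
u = exp(sigma*sqrt(dt)) = 1.076252; d = 1/u = 0.929150
p = (exp((r-q)*dt) - d) / (u - d) = 0.555683
Discount per step: exp(-r*dt) = 0.989225
Stock lattice S(k, i) with i counting down-moves:
  k=0: S(0,0) = 22.9000
  k=1: S(1,0) = 24.6462; S(1,1) = 21.2775
  k=2: S(2,0) = 26.5255; S(2,1) = 22.9000; S(2,2) = 19.7700
  k=3: S(3,0) = 28.5481; S(3,1) = 24.6462; S(3,2) = 21.2775; S(3,3) = 18.3693
Terminal payoffs V(N, i) = max(K - S_T, 0):
  V(3,0) = 0.000000; V(3,1) = 0.000000; V(3,2) = 0.000000; V(3,3) = 2.670663
Backward induction: V(k, i) = exp(-r*dt) * [p * V(k+1, i) + (1-p) * V(k+1, i+1)]; then take max(V_cont, immediate exercise) for American.
  V(2,0) = exp(-r*dt) * [p*0.000000 + (1-p)*0.000000] = 0.000000; exercise = 0.000000; V(2,0) = max -> 0.000000
  V(2,1) = exp(-r*dt) * [p*0.000000 + (1-p)*0.000000] = 0.000000; exercise = 0.000000; V(2,1) = max -> 0.000000
  V(2,2) = exp(-r*dt) * [p*0.000000 + (1-p)*2.670663] = 1.173836; exercise = 1.269963; V(2,2) = max -> 1.269963
  V(1,0) = exp(-r*dt) * [p*0.000000 + (1-p)*0.000000] = 0.000000; exercise = 0.000000; V(1,0) = max -> 0.000000
  V(1,1) = exp(-r*dt) * [p*0.000000 + (1-p)*1.269963] = 0.558187; exercise = 0.000000; V(1,1) = max -> 0.558187
  V(0,0) = exp(-r*dt) * [p*0.000000 + (1-p)*0.558187] = 0.245340; exercise = 0.000000; V(0,0) = max -> 0.245340

Answer: Price = V(0,0) = 0.2453


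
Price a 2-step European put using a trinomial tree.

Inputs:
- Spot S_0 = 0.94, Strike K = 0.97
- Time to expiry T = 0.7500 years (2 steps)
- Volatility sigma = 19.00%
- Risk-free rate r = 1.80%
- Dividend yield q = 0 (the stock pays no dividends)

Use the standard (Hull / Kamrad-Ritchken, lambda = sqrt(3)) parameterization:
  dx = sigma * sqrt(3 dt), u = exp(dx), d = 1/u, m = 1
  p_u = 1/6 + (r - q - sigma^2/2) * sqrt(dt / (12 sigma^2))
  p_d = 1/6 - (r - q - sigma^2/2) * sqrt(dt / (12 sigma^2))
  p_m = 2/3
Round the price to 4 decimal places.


dt = T/N = 0.375000; dx = sigma*sqrt(3*dt) = 0.201525
u = exp(dx) = 1.223267; d = 1/u = 0.817483
p_u = 0.166620, p_m = 0.666667, p_d = 0.166713
Discount per step: exp(-r*dt) = 0.993273
Stock lattice S(k, j) with j the centered position index:
  k=0: S(0,+0) = 0.9400
  k=1: S(1,-1) = 0.7684; S(1,+0) = 0.9400; S(1,+1) = 1.1499
  k=2: S(2,-2) = 0.6282; S(2,-1) = 0.7684; S(2,+0) = 0.9400; S(2,+1) = 1.1499; S(2,+2) = 1.4066
Terminal payoffs V(N, j) = max(K - S_T, 0):
  V(2,-2) = 0.341819; V(2,-1) = 0.201566; V(2,+0) = 0.030000; V(2,+1) = 0.000000; V(2,+2) = 0.000000
Backward induction: V(k, j) = exp(-r*dt) * [p_u * V(k+1, j+1) + p_m * V(k+1, j) + p_d * V(k+1, j-1)]
  V(1,-1) = exp(-r*dt) * [p_u*0.030000 + p_m*0.201566 + p_d*0.341819] = 0.195041
  V(1,+0) = exp(-r*dt) * [p_u*0.000000 + p_m*0.030000 + p_d*0.201566] = 0.053243
  V(1,+1) = exp(-r*dt) * [p_u*0.000000 + p_m*0.000000 + p_d*0.030000] = 0.004968
  V(0,+0) = exp(-r*dt) * [p_u*0.004968 + p_m*0.053243 + p_d*0.195041] = 0.068376

Answer: Price = V(0,0) = 0.0684


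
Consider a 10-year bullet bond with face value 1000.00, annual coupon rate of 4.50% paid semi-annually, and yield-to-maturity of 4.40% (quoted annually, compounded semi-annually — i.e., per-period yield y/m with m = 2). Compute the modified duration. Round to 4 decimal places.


Answer: Modified duration = 7.9943

Derivation:
Coupon per period c = face * coupon_rate / m = 22.500000
Periods per year m = 2; per-period yield y/m = 0.022000
Number of cashflows N = 20
Cashflows (t years, CF_t, discount factor 1/(1+y/m)^(m*t), PV):
  t = 0.5000: CF_t = 22.500000, DF = 0.978474, PV = 22.015656
  t = 1.0000: CF_t = 22.500000, DF = 0.957411, PV = 21.541737
  t = 1.5000: CF_t = 22.500000, DF = 0.936801, PV = 21.078021
  t = 2.0000: CF_t = 22.500000, DF = 0.916635, PV = 20.624287
  t = 2.5000: CF_t = 22.500000, DF = 0.896903, PV = 20.180320
  t = 3.0000: CF_t = 22.500000, DF = 0.877596, PV = 19.745910
  t = 3.5000: CF_t = 22.500000, DF = 0.858704, PV = 19.320851
  t = 4.0000: CF_t = 22.500000, DF = 0.840220, PV = 18.904942
  t = 4.5000: CF_t = 22.500000, DF = 0.822133, PV = 18.497986
  t = 5.0000: CF_t = 22.500000, DF = 0.804435, PV = 18.099791
  t = 5.5000: CF_t = 22.500000, DF = 0.787119, PV = 17.710167
  t = 6.0000: CF_t = 22.500000, DF = 0.770175, PV = 17.328931
  t = 6.5000: CF_t = 22.500000, DF = 0.753596, PV = 16.955901
  t = 7.0000: CF_t = 22.500000, DF = 0.737373, PV = 16.590901
  t = 7.5000: CF_t = 22.500000, DF = 0.721500, PV = 16.233759
  t = 8.0000: CF_t = 22.500000, DF = 0.705969, PV = 15.884304
  t = 8.5000: CF_t = 22.500000, DF = 0.690772, PV = 15.542372
  t = 9.0000: CF_t = 22.500000, DF = 0.675902, PV = 15.207800
  t = 9.5000: CF_t = 22.500000, DF = 0.661352, PV = 14.880431
  t = 10.0000: CF_t = 1022.500000, DF = 0.647116, PV = 661.676028
Price P = sum_t PV_t = 1008.020093
First compute Macaulay numerator sum_t t * PV_t:
  t * PV_t at t = 0.5000: 11.007828
  t * PV_t at t = 1.0000: 21.541737
  t * PV_t at t = 1.5000: 31.617031
  t * PV_t at t = 2.0000: 41.248573
  t * PV_t at t = 2.5000: 50.450799
  t * PV_t at t = 3.0000: 59.237729
  t * PV_t at t = 3.5000: 67.622978
  t * PV_t at t = 4.0000: 75.619768
  t * PV_t at t = 4.5000: 83.240939
  t * PV_t at t = 5.0000: 90.498955
  t * PV_t at t = 5.5000: 97.405920
  t * PV_t at t = 6.0000: 103.973585
  t * PV_t at t = 6.5000: 110.213357
  t * PV_t at t = 7.0000: 116.136308
  t * PV_t at t = 7.5000: 121.753189
  t * PV_t at t = 8.0000: 127.074431
  t * PV_t at t = 8.5000: 132.110159
  t * PV_t at t = 9.0000: 136.870200
  t * PV_t at t = 9.5000: 141.364090
  t * PV_t at t = 10.0000: 6616.760279
Macaulay duration D = 8235.747856 / 1008.020093 = 8.170222
Modified duration = D / (1 + y/m) = 8.170222 / (1 + 0.022000) = 7.994346


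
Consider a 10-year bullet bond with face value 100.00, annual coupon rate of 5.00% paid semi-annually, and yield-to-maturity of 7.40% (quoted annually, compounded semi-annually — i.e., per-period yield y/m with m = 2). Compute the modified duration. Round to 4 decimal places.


Answer: Modified duration = 7.4811

Derivation:
Coupon per period c = face * coupon_rate / m = 2.500000
Periods per year m = 2; per-period yield y/m = 0.037000
Number of cashflows N = 20
Cashflows (t years, CF_t, discount factor 1/(1+y/m)^(m*t), PV):
  t = 0.5000: CF_t = 2.500000, DF = 0.964320, PV = 2.410800
  t = 1.0000: CF_t = 2.500000, DF = 0.929913, PV = 2.324783
  t = 1.5000: CF_t = 2.500000, DF = 0.896734, PV = 2.241835
  t = 2.0000: CF_t = 2.500000, DF = 0.864739, PV = 2.161847
  t = 2.5000: CF_t = 2.500000, DF = 0.833885, PV = 2.084713
  t = 3.0000: CF_t = 2.500000, DF = 0.804132, PV = 2.010331
  t = 3.5000: CF_t = 2.500000, DF = 0.775441, PV = 1.938602
  t = 4.0000: CF_t = 2.500000, DF = 0.747773, PV = 1.869433
  t = 4.5000: CF_t = 2.500000, DF = 0.721093, PV = 1.802732
  t = 5.0000: CF_t = 2.500000, DF = 0.695364, PV = 1.738411
  t = 5.5000: CF_t = 2.500000, DF = 0.670554, PV = 1.676385
  t = 6.0000: CF_t = 2.500000, DF = 0.646629, PV = 1.616572
  t = 6.5000: CF_t = 2.500000, DF = 0.623557, PV = 1.558893
  t = 7.0000: CF_t = 2.500000, DF = 0.601309, PV = 1.503271
  t = 7.5000: CF_t = 2.500000, DF = 0.579854, PV = 1.449635
  t = 8.0000: CF_t = 2.500000, DF = 0.559165, PV = 1.397912
  t = 8.5000: CF_t = 2.500000, DF = 0.539214, PV = 1.348035
  t = 9.0000: CF_t = 2.500000, DF = 0.519975, PV = 1.299937
  t = 9.5000: CF_t = 2.500000, DF = 0.501422, PV = 1.253556
  t = 10.0000: CF_t = 102.500000, DF = 0.483532, PV = 49.561990
Price P = sum_t PV_t = 83.249674
First compute Macaulay numerator sum_t t * PV_t:
  t * PV_t at t = 0.5000: 1.205400
  t * PV_t at t = 1.0000: 2.324783
  t * PV_t at t = 1.5000: 3.362753
  t * PV_t at t = 2.0000: 4.323694
  t * PV_t at t = 2.5000: 5.211782
  t * PV_t at t = 3.0000: 6.030992
  t * PV_t at t = 3.5000: 6.785108
  t * PV_t at t = 4.0000: 7.477733
  t * PV_t at t = 4.5000: 8.112295
  t * PV_t at t = 5.0000: 8.692055
  t * PV_t at t = 5.5000: 9.220116
  t * PV_t at t = 6.0000: 9.699429
  t * PV_t at t = 6.5000: 10.132801
  t * PV_t at t = 7.0000: 10.522900
  t * PV_t at t = 7.5000: 10.872262
  t * PV_t at t = 8.0000: 11.183298
  t * PV_t at t = 8.5000: 11.458297
  t * PV_t at t = 9.0000: 11.699435
  t * PV_t at t = 9.5000: 11.908779
  t * PV_t at t = 10.0000: 495.619902
Macaulay duration D = 645.843816 / 83.249674 = 7.757914
Modified duration = D / (1 + y/m) = 7.757914 / (1 + 0.037000) = 7.481113


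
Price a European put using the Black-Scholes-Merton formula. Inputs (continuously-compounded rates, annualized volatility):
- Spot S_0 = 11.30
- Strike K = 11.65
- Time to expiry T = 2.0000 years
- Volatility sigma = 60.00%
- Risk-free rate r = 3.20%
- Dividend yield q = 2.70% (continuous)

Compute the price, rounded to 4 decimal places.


Answer: Price = 3.6666

Derivation:
d1 = (ln(S/K) + (r - q + 0.5*sigma^2) * T) / (sigma * sqrt(T)) = 0.40010052
d2 = d1 - sigma * sqrt(T) = -0.44842762
exp(-rT) = 0.93800500; exp(-qT) = 0.94743211
P = K * exp(-rT) * N(-d2) - S_0 * exp(-qT) * N(-d1)
N(-d1) = 0.34454124; N(-d2) = 0.67307769
P = 11.6500 * 0.93800500 * 0.67307769 - 11.3000 * 0.94743211 * 0.34454124 = 3.6666


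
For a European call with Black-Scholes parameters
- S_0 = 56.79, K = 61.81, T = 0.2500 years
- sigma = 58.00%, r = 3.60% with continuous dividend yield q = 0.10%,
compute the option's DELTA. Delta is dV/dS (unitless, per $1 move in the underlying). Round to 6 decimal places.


d1 = -0.1169134820; d2 = -0.4069134820
phi(d1) = 0.3962250527; exp(-qT) = 0.9997500312; exp(-rT) = 0.9910403788
N(d1) = 0.4534643072
Delta = exp(-qT) * N(d1) = 0.9997500312 * 0.4534643072 = 0.453351

Answer: Delta = 0.453351


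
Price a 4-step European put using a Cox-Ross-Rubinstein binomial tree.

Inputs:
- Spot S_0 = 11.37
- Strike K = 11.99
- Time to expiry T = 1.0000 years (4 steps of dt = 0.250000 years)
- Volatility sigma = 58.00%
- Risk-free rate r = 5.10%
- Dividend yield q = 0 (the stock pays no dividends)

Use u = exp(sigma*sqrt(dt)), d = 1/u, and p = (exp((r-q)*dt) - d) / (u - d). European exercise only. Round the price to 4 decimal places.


dt = T/N = 0.250000
u = exp(sigma*sqrt(dt)) = 1.336427; d = 1/u = 0.748264
p = (exp((r-q)*dt) - d) / (u - d) = 0.449820
Discount per step: exp(-r*dt) = 0.987331
Stock lattice S(k, i) with i counting down-moves:
  k=0: S(0,0) = 11.3700
  k=1: S(1,0) = 15.1952; S(1,1) = 8.5078
  k=2: S(2,0) = 20.3073; S(2,1) = 11.3700; S(2,2) = 6.3660
  k=3: S(3,0) = 27.1392; S(3,1) = 15.1952; S(3,2) = 8.5078; S(3,3) = 4.7635
  k=4: S(4,0) = 36.2695; S(4,1) = 20.3073; S(4,2) = 11.3700; S(4,3) = 6.3660; S(4,4) = 3.5643
Terminal payoffs V(N, i) = max(K - S_T, 0):
  V(4,0) = 0.000000; V(4,1) = 0.000000; V(4,2) = 0.620000; V(4,3) = 5.623956; V(4,4) = 8.425662
Backward induction: V(k, i) = exp(-r*dt) * [p * V(k+1, i) + (1-p) * V(k+1, i+1)].
  V(3,0) = exp(-r*dt) * [p*0.000000 + (1-p)*0.000000] = 0.000000
  V(3,1) = exp(-r*dt) * [p*0.000000 + (1-p)*0.620000] = 0.336790
  V(3,2) = exp(-r*dt) * [p*0.620000 + (1-p)*5.623956] = 3.330341
  V(3,3) = exp(-r*dt) * [p*5.623956 + (1-p)*8.425662] = 7.074619
  V(2,0) = exp(-r*dt) * [p*0.000000 + (1-p)*0.336790] = 0.182947
  V(2,1) = exp(-r*dt) * [p*0.336790 + (1-p)*3.330341] = 1.958648
  V(2,2) = exp(-r*dt) * [p*3.330341 + (1-p)*7.074619] = 5.322076
  V(1,0) = exp(-r*dt) * [p*0.182947 + (1-p)*1.958648] = 1.145207
  V(1,1) = exp(-r*dt) * [p*1.958648 + (1-p)*5.322076] = 3.760880
  V(0,0) = exp(-r*dt) * [p*1.145207 + (1-p)*3.760880] = 2.551557

Answer: Price = V(0,0) = 2.5516


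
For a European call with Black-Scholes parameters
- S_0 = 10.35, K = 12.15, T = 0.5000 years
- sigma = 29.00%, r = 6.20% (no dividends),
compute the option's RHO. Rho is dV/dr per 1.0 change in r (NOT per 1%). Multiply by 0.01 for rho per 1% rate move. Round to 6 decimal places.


Answer: Rho = 1.364571

Derivation:
d1 = -0.5282216889; d2 = -0.7332826554
phi(d1) = 0.3469940627; exp(-qT) = 1.0000000000; exp(-rT) = 0.9694755731
N(d2) = 0.2316930257
Rho = K*T*exp(-rT)*N(d2) = 12.1500 * 0.5000 * 0.9694755731 * 0.2316930257 = 1.364571


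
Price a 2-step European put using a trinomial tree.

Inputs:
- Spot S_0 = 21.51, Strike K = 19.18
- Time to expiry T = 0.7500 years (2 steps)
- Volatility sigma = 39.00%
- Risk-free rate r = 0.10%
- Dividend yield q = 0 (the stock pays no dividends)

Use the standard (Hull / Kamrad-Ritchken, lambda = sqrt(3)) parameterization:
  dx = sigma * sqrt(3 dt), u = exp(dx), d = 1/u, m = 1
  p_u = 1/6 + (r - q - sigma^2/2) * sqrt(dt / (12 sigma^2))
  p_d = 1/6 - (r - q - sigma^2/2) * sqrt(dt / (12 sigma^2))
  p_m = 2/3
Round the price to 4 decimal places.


dt = T/N = 0.375000; dx = sigma*sqrt(3*dt) = 0.413657
u = exp(dx) = 1.512339; d = 1/u = 0.661227
p_u = 0.132648, p_m = 0.666667, p_d = 0.200685
Discount per step: exp(-r*dt) = 0.999625
Stock lattice S(k, j) with j the centered position index:
  k=0: S(0,+0) = 21.5100
  k=1: S(1,-1) = 14.2230; S(1,+0) = 21.5100; S(1,+1) = 32.5304
  k=2: S(2,-2) = 9.4046; S(2,-1) = 14.2230; S(2,+0) = 21.5100; S(2,+1) = 32.5304; S(2,+2) = 49.1970
Terminal payoffs V(N, j) = max(K - S_T, 0):
  V(2,-2) = 9.775362; V(2,-1) = 4.956999; V(2,+0) = 0.000000; V(2,+1) = 0.000000; V(2,+2) = 0.000000
Backward induction: V(k, j) = exp(-r*dt) * [p_u * V(k+1, j+1) + p_m * V(k+1, j) + p_d * V(k+1, j-1)]
  V(1,-1) = exp(-r*dt) * [p_u*0.000000 + p_m*4.956999 + p_d*9.775362] = 5.264458
  V(1,+0) = exp(-r*dt) * [p_u*0.000000 + p_m*0.000000 + p_d*4.956999] = 0.994422
  V(1,+1) = exp(-r*dt) * [p_u*0.000000 + p_m*0.000000 + p_d*0.000000] = 0.000000
  V(0,+0) = exp(-r*dt) * [p_u*0.000000 + p_m*0.994422 + p_d*5.264458] = 1.718800

Answer: Price = V(0,0) = 1.7188


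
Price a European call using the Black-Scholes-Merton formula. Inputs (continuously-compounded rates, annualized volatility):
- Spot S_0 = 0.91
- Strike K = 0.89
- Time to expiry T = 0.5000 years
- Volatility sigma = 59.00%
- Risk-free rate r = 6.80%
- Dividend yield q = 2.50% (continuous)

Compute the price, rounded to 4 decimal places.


d1 = (ln(S/K) + (r - q + 0.5*sigma^2) * T) / (sigma * sqrt(T)) = 0.31339964
d2 = d1 - sigma * sqrt(T) = -0.10379336
exp(-rT) = 0.96657150; exp(-qT) = 0.98757780
C = S_0 * exp(-qT) * N(d1) - K * exp(-rT) * N(d2)
N(d1) = 0.62301147; N(d2) = 0.45866667
C = 0.9100 * 0.98757780 * 0.62301147 - 0.8900 * 0.96657150 * 0.45866667 = 0.1653

Answer: Price = 0.1653


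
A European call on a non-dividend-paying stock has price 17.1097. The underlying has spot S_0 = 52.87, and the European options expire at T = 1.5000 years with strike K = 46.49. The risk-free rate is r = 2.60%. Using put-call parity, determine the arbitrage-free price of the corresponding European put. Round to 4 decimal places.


Put-call parity: C - P = S_0 * exp(-qT) - K * exp(-rT).
S_0 * exp(-qT) = 52.8700 * 1.00000000 = 52.87000000
K * exp(-rT) = 46.4900 * 0.96175071 = 44.71179047
P = C - S*exp(-qT) + K*exp(-rT)
P = 17.1097 - 52.87000000 + 44.71179047 = 8.9515

Answer: Put price = 8.9515


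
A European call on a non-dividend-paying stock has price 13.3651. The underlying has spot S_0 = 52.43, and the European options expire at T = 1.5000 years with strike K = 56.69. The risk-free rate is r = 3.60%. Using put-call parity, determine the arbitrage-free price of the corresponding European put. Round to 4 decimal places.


Put-call parity: C - P = S_0 * exp(-qT) - K * exp(-rT).
S_0 * exp(-qT) = 52.4300 * 1.00000000 = 52.43000000
K * exp(-rT) = 56.6900 * 0.94743211 = 53.70992612
P = C - S*exp(-qT) + K*exp(-rT)
P = 13.3651 - 52.43000000 + 53.70992612 = 14.6450

Answer: Put price = 14.6450


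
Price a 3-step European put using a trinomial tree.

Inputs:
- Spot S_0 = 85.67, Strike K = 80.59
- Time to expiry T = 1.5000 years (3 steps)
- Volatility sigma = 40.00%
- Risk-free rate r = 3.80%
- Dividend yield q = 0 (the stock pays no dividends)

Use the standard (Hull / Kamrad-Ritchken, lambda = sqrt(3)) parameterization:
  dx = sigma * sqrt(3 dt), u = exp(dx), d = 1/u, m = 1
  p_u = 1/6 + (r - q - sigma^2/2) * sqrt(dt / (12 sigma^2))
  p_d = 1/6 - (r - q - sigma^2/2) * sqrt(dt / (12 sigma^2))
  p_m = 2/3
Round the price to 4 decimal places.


dt = T/N = 0.500000; dx = sigma*sqrt(3*dt) = 0.489898
u = exp(dx) = 1.632150; d = 1/u = 0.612689
p_u = 0.145234, p_m = 0.666667, p_d = 0.188100
Discount per step: exp(-r*dt) = 0.981179
Stock lattice S(k, j) with j the centered position index:
  k=0: S(0,+0) = 85.6700
  k=1: S(1,-1) = 52.4891; S(1,+0) = 85.6700; S(1,+1) = 139.8263
  k=2: S(2,-2) = 32.1595; S(2,-1) = 52.4891; S(2,+0) = 85.6700; S(2,+1) = 139.8263; S(2,+2) = 228.2174
  k=3: S(3,-3) = 19.7037; S(3,-2) = 32.1595; S(3,-1) = 52.4891; S(3,+0) = 85.6700; S(3,+1) = 139.8263; S(3,+2) = 228.2174; S(3,+3) = 372.4849
Terminal payoffs V(N, j) = max(K - S_T, 0):
  V(3,-3) = 60.886252; V(3,-2) = 48.430535; V(3,-1) = 28.100940; V(3,+0) = 0.000000; V(3,+1) = 0.000000; V(3,+2) = 0.000000; V(3,+3) = 0.000000
Backward induction: V(k, j) = exp(-r*dt) * [p_u * V(k+1, j+1) + p_m * V(k+1, j) + p_d * V(k+1, j-1)]
  V(2,-2) = exp(-r*dt) * [p_u*28.100940 + p_m*48.430535 + p_d*60.886252] = 46.920891
  V(2,-1) = exp(-r*dt) * [p_u*0.000000 + p_m*28.100940 + p_d*48.430535] = 27.319693
  V(2,+0) = exp(-r*dt) * [p_u*0.000000 + p_m*0.000000 + p_d*28.100940] = 5.186297
  V(2,+1) = exp(-r*dt) * [p_u*0.000000 + p_m*0.000000 + p_d*0.000000] = 0.000000
  V(2,+2) = exp(-r*dt) * [p_u*0.000000 + p_m*0.000000 + p_d*0.000000] = 0.000000
  V(1,-1) = exp(-r*dt) * [p_u*5.186297 + p_m*27.319693 + p_d*46.920891] = 27.269093
  V(1,+0) = exp(-r*dt) * [p_u*0.000000 + p_m*5.186297 + p_d*27.319693] = 8.434568
  V(1,+1) = exp(-r*dt) * [p_u*0.000000 + p_m*0.000000 + p_d*5.186297] = 0.957181
  V(0,+0) = exp(-r*dt) * [p_u*0.957181 + p_m*8.434568 + p_d*27.269093] = 10.686386

Answer: Price = V(0,0) = 10.6864


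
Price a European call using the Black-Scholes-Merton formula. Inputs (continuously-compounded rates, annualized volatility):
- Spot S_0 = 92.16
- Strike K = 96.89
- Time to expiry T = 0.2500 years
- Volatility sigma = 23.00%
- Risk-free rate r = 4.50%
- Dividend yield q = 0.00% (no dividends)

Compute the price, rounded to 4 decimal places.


Answer: Price = 2.7290

Derivation:
d1 = (ln(S/K) + (r - q + 0.5*sigma^2) * T) / (sigma * sqrt(T)) = -0.27989233
d2 = d1 - sigma * sqrt(T) = -0.39489233
exp(-rT) = 0.98881304; exp(-qT) = 1.00000000
C = S_0 * exp(-qT) * N(d1) - K * exp(-rT) * N(d2)
N(d1) = 0.38978006; N(d2) = 0.34646118
C = 92.1600 * 1.00000000 * 0.38978006 - 96.8900 * 0.98881304 * 0.34646118 = 2.7290


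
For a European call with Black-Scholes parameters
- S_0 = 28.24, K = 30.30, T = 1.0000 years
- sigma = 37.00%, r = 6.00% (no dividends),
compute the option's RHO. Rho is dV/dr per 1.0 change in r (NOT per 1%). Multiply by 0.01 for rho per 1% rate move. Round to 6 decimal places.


d1 = 0.1568694598; d2 = -0.2131305402
phi(d1) = 0.3940637633; exp(-qT) = 1.0000000000; exp(-rT) = 0.9417645336
N(d2) = 0.4156125721
Rho = K*T*exp(-rT)*N(d2) = 30.3000 * 1.0000 * 0.9417645336 * 0.4156125721 = 11.859698

Answer: Rho = 11.859698


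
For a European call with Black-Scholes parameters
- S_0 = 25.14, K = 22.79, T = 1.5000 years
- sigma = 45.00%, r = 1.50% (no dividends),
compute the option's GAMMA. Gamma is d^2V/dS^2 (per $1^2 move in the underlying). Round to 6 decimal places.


d1 = 0.4944582814; d2 = -0.0566769108
phi(d1) = 0.3530367820; exp(-qT) = 1.0000000000; exp(-rT) = 0.9777512372
Gamma = exp(-qT) * phi(d1) / (S * sigma * sqrt(T)) = 1.0000000000 * 0.3530367820 / (25.1400 * 0.4500 * 1.2247448714) = 0.025480

Answer: Gamma = 0.025480


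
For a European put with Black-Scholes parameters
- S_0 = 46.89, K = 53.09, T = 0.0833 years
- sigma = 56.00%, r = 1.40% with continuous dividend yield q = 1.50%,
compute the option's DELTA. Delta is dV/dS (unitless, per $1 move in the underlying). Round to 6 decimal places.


d1 = -0.6880464283; d2 = -0.8496721689
phi(d1) = 0.3148551847; exp(-qT) = 0.9987512803; exp(-rT) = 0.9988344797
N(-d1) = 0.7542882278
Delta = -exp(-qT) * N(-d1) = -0.9987512803 * 0.7542882278 = -0.753346

Answer: Delta = -0.753346


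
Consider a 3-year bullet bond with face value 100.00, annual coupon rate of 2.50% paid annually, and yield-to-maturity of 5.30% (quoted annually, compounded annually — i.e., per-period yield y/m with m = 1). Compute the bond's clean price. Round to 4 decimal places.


Answer: Price = 92.4176

Derivation:
Coupon per period c = face * coupon_rate / m = 2.500000
Periods per year m = 1; per-period yield y/m = 0.053000
Number of cashflows N = 3
Cashflows (t years, CF_t, discount factor 1/(1+y/m)^(m*t), PV):
  t = 1.0000: CF_t = 2.500000, DF = 0.949668, PV = 2.374169
  t = 2.0000: CF_t = 2.500000, DF = 0.901869, PV = 2.254671
  t = 3.0000: CF_t = 102.500000, DF = 0.856475, PV = 87.788727
Price P = sum_t PV_t = 92.417568


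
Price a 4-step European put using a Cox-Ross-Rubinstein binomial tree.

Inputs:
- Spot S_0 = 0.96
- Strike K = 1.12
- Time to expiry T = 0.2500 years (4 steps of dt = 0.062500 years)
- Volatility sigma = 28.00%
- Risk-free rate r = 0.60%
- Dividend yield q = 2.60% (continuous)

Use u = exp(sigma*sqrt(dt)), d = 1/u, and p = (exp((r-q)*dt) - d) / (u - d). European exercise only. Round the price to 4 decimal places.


Answer: Price = V(0,0) = 0.1721

Derivation:
dt = T/N = 0.062500
u = exp(sigma*sqrt(dt)) = 1.072508; d = 1/u = 0.932394
p = (exp((r-q)*dt) - d) / (u - d) = 0.473591
Discount per step: exp(-r*dt) = 0.999625
Stock lattice S(k, i) with i counting down-moves:
  k=0: S(0,0) = 0.9600
  k=1: S(1,0) = 1.0296; S(1,1) = 0.8951
  k=2: S(2,0) = 1.1043; S(2,1) = 0.9600; S(2,2) = 0.8346
  k=3: S(3,0) = 1.1843; S(3,1) = 1.0296; S(3,2) = 0.8951; S(3,3) = 0.7782
  k=4: S(4,0) = 1.2702; S(4,1) = 1.1043; S(4,2) = 0.9600; S(4,3) = 0.8346; S(4,4) = 0.7256
Terminal payoffs V(N, i) = max(K - S_T, 0):
  V(4,0) = 0.000000; V(4,1) = 0.015737; V(4,2) = 0.160000; V(4,3) = 0.285416; V(4,4) = 0.394448
Backward induction: V(k, i) = exp(-r*dt) * [p * V(k+1, i) + (1-p) * V(k+1, i+1)].
  V(3,0) = exp(-r*dt) * [p*0.000000 + (1-p)*0.015737] = 0.008281
  V(3,1) = exp(-r*dt) * [p*0.015737 + (1-p)*0.160000] = 0.091644
  V(3,2) = exp(-r*dt) * [p*0.160000 + (1-p)*0.285416] = 0.225935
  V(3,3) = exp(-r*dt) * [p*0.285416 + (1-p)*0.394448] = 0.342683
  V(2,0) = exp(-r*dt) * [p*0.008281 + (1-p)*0.091644] = 0.052144
  V(2,1) = exp(-r*dt) * [p*0.091644 + (1-p)*0.225935] = 0.162275
  V(2,2) = exp(-r*dt) * [p*0.225935 + (1-p)*0.342683] = 0.287284
  V(1,0) = exp(-r*dt) * [p*0.052144 + (1-p)*0.162275] = 0.110077
  V(1,1) = exp(-r*dt) * [p*0.162275 + (1-p)*0.287284] = 0.227996
  V(0,0) = exp(-r*dt) * [p*0.110077 + (1-p)*0.227996] = 0.172086


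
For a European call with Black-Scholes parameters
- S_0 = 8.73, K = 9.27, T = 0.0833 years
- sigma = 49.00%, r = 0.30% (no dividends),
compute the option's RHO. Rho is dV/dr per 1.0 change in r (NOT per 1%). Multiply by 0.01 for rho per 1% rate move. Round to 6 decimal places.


Answer: Rho = 0.240006

Derivation:
d1 = -0.3519096088; d2 = -0.4933321317
phi(d1) = 0.3749889502; exp(-qT) = 1.0000000000; exp(-rT) = 0.9997501312
N(d2) = 0.3108889641
Rho = K*T*exp(-rT)*N(d2) = 9.2700 * 0.0833 * 0.9997501312 * 0.3108889641 = 0.240006


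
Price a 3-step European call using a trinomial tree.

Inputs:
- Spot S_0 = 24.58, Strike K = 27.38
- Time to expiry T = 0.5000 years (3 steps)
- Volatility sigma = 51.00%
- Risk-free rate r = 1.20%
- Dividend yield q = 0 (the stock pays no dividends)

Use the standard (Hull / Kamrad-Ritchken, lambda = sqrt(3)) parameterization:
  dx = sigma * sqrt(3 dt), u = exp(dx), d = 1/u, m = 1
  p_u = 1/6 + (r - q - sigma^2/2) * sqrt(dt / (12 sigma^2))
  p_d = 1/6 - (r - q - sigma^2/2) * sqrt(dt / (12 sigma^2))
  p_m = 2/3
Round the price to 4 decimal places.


dt = T/N = 0.166667; dx = sigma*sqrt(3*dt) = 0.360624
u = exp(dx) = 1.434225; d = 1/u = 0.697241
p_u = 0.139388, p_m = 0.666667, p_d = 0.193946
Discount per step: exp(-r*dt) = 0.998002
Stock lattice S(k, j) with j the centered position index:
  k=0: S(0,+0) = 24.5800
  k=1: S(1,-1) = 17.1382; S(1,+0) = 24.5800; S(1,+1) = 35.2532
  k=2: S(2,-2) = 11.9494; S(2,-1) = 17.1382; S(2,+0) = 24.5800; S(2,+1) = 35.2532; S(2,+2) = 50.5611
  k=3: S(3,-3) = 8.3316; S(3,-2) = 11.9494; S(3,-1) = 17.1382; S(3,+0) = 24.5800; S(3,+1) = 35.2532; S(3,+2) = 50.5611; S(3,+3) = 72.5159
Terminal payoffs V(N, j) = max(S_T - K, 0):
  V(3,-3) = 0.000000; V(3,-2) = 0.000000; V(3,-1) = 0.000000; V(3,+0) = 0.000000; V(3,+1) = 7.873244; V(3,+2) = 23.181075; V(3,+3) = 45.135946
Backward induction: V(k, j) = exp(-r*dt) * [p_u * V(k+1, j+1) + p_m * V(k+1, j) + p_d * V(k+1, j-1)]
  V(2,-2) = exp(-r*dt) * [p_u*0.000000 + p_m*0.000000 + p_d*0.000000] = 0.000000
  V(2,-1) = exp(-r*dt) * [p_u*0.000000 + p_m*0.000000 + p_d*0.000000] = 0.000000
  V(2,+0) = exp(-r*dt) * [p_u*7.873244 + p_m*0.000000 + p_d*0.000000] = 1.095240
  V(2,+1) = exp(-r*dt) * [p_u*23.181075 + p_m*7.873244 + p_d*0.000000] = 8.463041
  V(2,+2) = exp(-r*dt) * [p_u*45.135946 + p_m*23.181075 + p_d*7.873244] = 23.225925
  V(1,-1) = exp(-r*dt) * [p_u*1.095240 + p_m*0.000000 + p_d*0.000000] = 0.152358
  V(1,+0) = exp(-r*dt) * [p_u*8.463041 + p_m*1.095240 + p_d*0.000000] = 1.905987
  V(1,+1) = exp(-r*dt) * [p_u*23.225925 + p_m*8.463041 + p_d*1.095240] = 9.073685
  V(0,+0) = exp(-r*dt) * [p_u*9.073685 + p_m*1.905987 + p_d*0.152358] = 2.559842

Answer: Price = V(0,0) = 2.5598


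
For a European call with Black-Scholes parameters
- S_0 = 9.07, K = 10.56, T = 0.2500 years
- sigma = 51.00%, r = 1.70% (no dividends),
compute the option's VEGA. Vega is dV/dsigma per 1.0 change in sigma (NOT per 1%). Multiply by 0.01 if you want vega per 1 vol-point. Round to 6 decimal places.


d1 = -0.4523078986; d2 = -0.7073078986
phi(d1) = 0.3601517708; exp(-qT) = 1.0000000000; exp(-rT) = 0.9957590185
Vega = S * exp(-qT) * phi(d1) * sqrt(T) = 9.0700 * 1.0000000000 * 0.3601517708 * 0.5000000000 = 1.633288

Answer: Vega = 1.633288


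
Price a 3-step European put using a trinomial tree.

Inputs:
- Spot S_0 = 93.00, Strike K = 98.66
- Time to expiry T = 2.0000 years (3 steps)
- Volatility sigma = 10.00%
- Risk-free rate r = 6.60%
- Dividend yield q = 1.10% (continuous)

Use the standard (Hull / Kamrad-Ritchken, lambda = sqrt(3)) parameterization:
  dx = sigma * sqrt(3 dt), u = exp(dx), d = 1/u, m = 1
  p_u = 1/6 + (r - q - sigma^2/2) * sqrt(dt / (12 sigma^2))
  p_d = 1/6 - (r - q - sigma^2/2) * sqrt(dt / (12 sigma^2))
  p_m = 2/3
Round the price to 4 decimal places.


Answer: Price = V(0,0) = 2.9227

Derivation:
dt = T/N = 0.666667; dx = sigma*sqrt(3*dt) = 0.141421
u = exp(dx) = 1.151910; d = 1/u = 0.868123
p_u = 0.284518, p_m = 0.666667, p_d = 0.048816
Discount per step: exp(-r*dt) = 0.956954
Stock lattice S(k, j) with j the centered position index:
  k=0: S(0,+0) = 93.0000
  k=1: S(1,-1) = 80.7355; S(1,+0) = 93.0000; S(1,+1) = 107.1276
  k=2: S(2,-2) = 70.0884; S(2,-1) = 80.7355; S(2,+0) = 93.0000; S(2,+1) = 107.1276; S(2,+2) = 123.4014
  k=3: S(3,-3) = 60.8454; S(3,-2) = 70.0884; S(3,-1) = 80.7355; S(3,+0) = 93.0000; S(3,+1) = 107.1276; S(3,+2) = 123.4014; S(3,+3) = 142.1473
Terminal payoffs V(N, j) = max(K - S_T, 0):
  V(3,-3) = 37.814648; V(3,-2) = 28.571637; V(3,-1) = 17.924520; V(3,+0) = 5.660000; V(3,+1) = 0.000000; V(3,+2) = 0.000000; V(3,+3) = 0.000000
Backward induction: V(k, j) = exp(-r*dt) * [p_u * V(k+1, j+1) + p_m * V(k+1, j) + p_d * V(k+1, j-1)]
  V(2,-2) = exp(-r*dt) * [p_u*17.924520 + p_m*28.571637 + p_d*37.814648] = 24.874626
  V(2,-1) = exp(-r*dt) * [p_u*5.660000 + p_m*17.924520 + p_d*28.571637] = 14.311046
  V(2,+0) = exp(-r*dt) * [p_u*0.000000 + p_m*5.660000 + p_d*17.924520] = 4.448236
  V(2,+1) = exp(-r*dt) * [p_u*0.000000 + p_m*0.000000 + p_d*5.660000] = 0.264402
  V(2,+2) = exp(-r*dt) * [p_u*0.000000 + p_m*0.000000 + p_d*0.000000] = 0.000000
  V(1,-1) = exp(-r*dt) * [p_u*4.448236 + p_m*14.311046 + p_d*24.874626] = 11.503130
  V(1,+0) = exp(-r*dt) * [p_u*0.264402 + p_m*4.448236 + p_d*14.311046] = 3.578357
  V(1,+1) = exp(-r*dt) * [p_u*0.000000 + p_m*0.264402 + p_d*4.448236] = 0.376477
  V(0,+0) = exp(-r*dt) * [p_u*0.376477 + p_m*3.578357 + p_d*11.503130] = 2.922745
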